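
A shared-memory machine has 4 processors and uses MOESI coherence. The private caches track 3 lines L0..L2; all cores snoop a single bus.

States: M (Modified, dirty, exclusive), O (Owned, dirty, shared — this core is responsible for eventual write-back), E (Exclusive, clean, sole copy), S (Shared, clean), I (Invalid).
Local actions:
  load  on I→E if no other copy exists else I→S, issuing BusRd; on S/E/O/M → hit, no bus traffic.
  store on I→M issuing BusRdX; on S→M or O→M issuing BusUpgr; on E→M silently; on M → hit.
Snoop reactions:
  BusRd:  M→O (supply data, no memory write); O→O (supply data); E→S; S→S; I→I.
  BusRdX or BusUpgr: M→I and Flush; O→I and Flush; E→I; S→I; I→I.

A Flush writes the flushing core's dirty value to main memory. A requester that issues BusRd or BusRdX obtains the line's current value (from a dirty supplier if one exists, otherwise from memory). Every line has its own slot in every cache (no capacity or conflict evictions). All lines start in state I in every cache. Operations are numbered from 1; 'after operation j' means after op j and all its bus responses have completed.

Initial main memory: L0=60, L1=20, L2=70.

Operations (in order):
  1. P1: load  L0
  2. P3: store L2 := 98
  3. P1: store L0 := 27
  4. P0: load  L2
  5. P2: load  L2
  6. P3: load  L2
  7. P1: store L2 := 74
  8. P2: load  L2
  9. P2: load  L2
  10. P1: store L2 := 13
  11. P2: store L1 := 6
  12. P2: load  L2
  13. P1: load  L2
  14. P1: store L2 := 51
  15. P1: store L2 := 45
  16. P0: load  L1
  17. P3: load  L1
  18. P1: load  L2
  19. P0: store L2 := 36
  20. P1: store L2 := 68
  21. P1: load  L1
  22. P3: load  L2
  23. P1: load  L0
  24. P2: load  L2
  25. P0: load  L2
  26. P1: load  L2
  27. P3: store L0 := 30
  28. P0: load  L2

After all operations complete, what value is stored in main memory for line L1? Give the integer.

1. P1: load  L0  bus=[BusRd]  L0: P0=I P1=E P2=I P3=I  mem[L0]=60
2. P3: store L2 := 98  bus=[BusRdX]  L2: P0=I P1=I P2=I P3=M  mem[L2]=70
3. P1: store L0 := 27  bus=[-]  L0: P0=I P1=M P2=I P3=I  mem[L0]=60
4. P0: load  L2  bus=[BusRd]  L2: P0=S P1=I P2=I P3=O  mem[L2]=70
5. P2: load  L2  bus=[BusRd]  L2: P0=S P1=I P2=S P3=O  mem[L2]=70
6. P3: load  L2  bus=[-]  L2: P0=S P1=I P2=S P3=O  mem[L2]=70
7. P1: store L2 := 74  bus=[BusRdX,Flush]  L2: P0=I P1=M P2=I P3=I  mem[L2]=98
8. P2: load  L2  bus=[BusRd]  L2: P0=I P1=O P2=S P3=I  mem[L2]=98
9. P2: load  L2  bus=[-]  L2: P0=I P1=O P2=S P3=I  mem[L2]=98
10. P1: store L2 := 13  bus=[BusUpgr]  L2: P0=I P1=M P2=I P3=I  mem[L2]=98
11. P2: store L1 := 6  bus=[BusRdX]  L1: P0=I P1=I P2=M P3=I  mem[L1]=20
12. P2: load  L2  bus=[BusRd]  L2: P0=I P1=O P2=S P3=I  mem[L2]=98
13. P1: load  L2  bus=[-]  L2: P0=I P1=O P2=S P3=I  mem[L2]=98
14. P1: store L2 := 51  bus=[BusUpgr]  L2: P0=I P1=M P2=I P3=I  mem[L2]=98
15. P1: store L2 := 45  bus=[-]  L2: P0=I P1=M P2=I P3=I  mem[L2]=98
16. P0: load  L1  bus=[BusRd]  L1: P0=S P1=I P2=O P3=I  mem[L1]=20
17. P3: load  L1  bus=[BusRd]  L1: P0=S P1=I P2=O P3=S  mem[L1]=20
18. P1: load  L2  bus=[-]  L2: P0=I P1=M P2=I P3=I  mem[L2]=98
19. P0: store L2 := 36  bus=[BusRdX,Flush]  L2: P0=M P1=I P2=I P3=I  mem[L2]=45
20. P1: store L2 := 68  bus=[BusRdX,Flush]  L2: P0=I P1=M P2=I P3=I  mem[L2]=36
21. P1: load  L1  bus=[BusRd]  L1: P0=S P1=S P2=O P3=S  mem[L1]=20
22. P3: load  L2  bus=[BusRd]  L2: P0=I P1=O P2=I P3=S  mem[L2]=36
23. P1: load  L0  bus=[-]  L0: P0=I P1=M P2=I P3=I  mem[L0]=60
24. P2: load  L2  bus=[BusRd]  L2: P0=I P1=O P2=S P3=S  mem[L2]=36
25. P0: load  L2  bus=[BusRd]  L2: P0=S P1=O P2=S P3=S  mem[L2]=36
26. P1: load  L2  bus=[-]  L2: P0=S P1=O P2=S P3=S  mem[L2]=36
27. P3: store L0 := 30  bus=[BusRdX,Flush]  L0: P0=I P1=I P2=I P3=M  mem[L0]=27
28. P0: load  L2  bus=[-]  L2: P0=S P1=O P2=S P3=S  mem[L2]=36

memory[L1] = 20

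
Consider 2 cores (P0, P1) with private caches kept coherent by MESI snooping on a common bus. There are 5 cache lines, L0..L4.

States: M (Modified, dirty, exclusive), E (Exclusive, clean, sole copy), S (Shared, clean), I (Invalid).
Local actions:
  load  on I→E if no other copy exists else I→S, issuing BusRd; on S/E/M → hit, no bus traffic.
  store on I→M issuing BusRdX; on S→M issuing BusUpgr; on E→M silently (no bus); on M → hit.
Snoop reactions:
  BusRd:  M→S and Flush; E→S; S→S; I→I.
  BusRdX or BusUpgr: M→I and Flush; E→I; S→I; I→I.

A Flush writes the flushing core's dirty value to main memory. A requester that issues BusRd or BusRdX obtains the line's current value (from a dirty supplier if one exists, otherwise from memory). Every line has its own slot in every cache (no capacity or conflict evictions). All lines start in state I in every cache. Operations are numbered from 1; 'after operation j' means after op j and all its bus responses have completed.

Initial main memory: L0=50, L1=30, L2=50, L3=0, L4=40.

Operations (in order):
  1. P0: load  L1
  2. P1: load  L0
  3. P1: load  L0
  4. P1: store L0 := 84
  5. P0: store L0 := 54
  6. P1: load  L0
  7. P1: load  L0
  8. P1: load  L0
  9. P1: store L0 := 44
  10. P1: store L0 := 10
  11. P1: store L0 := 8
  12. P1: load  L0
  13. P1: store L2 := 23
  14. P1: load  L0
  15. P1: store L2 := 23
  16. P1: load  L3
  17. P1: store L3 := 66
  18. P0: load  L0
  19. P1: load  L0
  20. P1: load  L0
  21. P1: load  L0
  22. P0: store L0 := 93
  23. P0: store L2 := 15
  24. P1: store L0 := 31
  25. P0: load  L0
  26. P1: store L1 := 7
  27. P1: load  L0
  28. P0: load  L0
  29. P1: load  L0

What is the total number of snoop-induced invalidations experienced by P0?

invalidations = 3

step 1: P0: load  L1  ⟶  EI  (L1)  txn=BusRd  M[L1]=30
step 2: P1: load  L0  ⟶  IE  (L0)  txn=BusRd  M[L0]=50
step 3: P1: load  L0  ⟶  IE  (L0)  txn=∅  M[L0]=50
step 4: P1: store L0 := 84  ⟶  IM  (L0)  txn=∅  M[L0]=50
step 5: P0: store L0 := 54  ⟶  MI  (L0)  txn=BusRdX+Flush  M[L0]=84
step 6: P1: load  L0  ⟶  SS  (L0)  txn=BusRd+Flush  M[L0]=54
step 7: P1: load  L0  ⟶  SS  (L0)  txn=∅  M[L0]=54
step 8: P1: load  L0  ⟶  SS  (L0)  txn=∅  M[L0]=54
step 9: P1: store L0 := 44  ⟶  IM  (L0)  txn=BusUpgr  M[L0]=54
step 10: P1: store L0 := 10  ⟶  IM  (L0)  txn=∅  M[L0]=54
step 11: P1: store L0 := 8  ⟶  IM  (L0)  txn=∅  M[L0]=54
step 12: P1: load  L0  ⟶  IM  (L0)  txn=∅  M[L0]=54
step 13: P1: store L2 := 23  ⟶  IM  (L2)  txn=BusRdX  M[L2]=50
step 14: P1: load  L0  ⟶  IM  (L0)  txn=∅  M[L0]=54
step 15: P1: store L2 := 23  ⟶  IM  (L2)  txn=∅  M[L2]=50
step 16: P1: load  L3  ⟶  IE  (L3)  txn=BusRd  M[L3]=0
step 17: P1: store L3 := 66  ⟶  IM  (L3)  txn=∅  M[L3]=0
step 18: P0: load  L0  ⟶  SS  (L0)  txn=BusRd+Flush  M[L0]=8
step 19: P1: load  L0  ⟶  SS  (L0)  txn=∅  M[L0]=8
step 20: P1: load  L0  ⟶  SS  (L0)  txn=∅  M[L0]=8
step 21: P1: load  L0  ⟶  SS  (L0)  txn=∅  M[L0]=8
step 22: P0: store L0 := 93  ⟶  MI  (L0)  txn=BusUpgr  M[L0]=8
step 23: P0: store L2 := 15  ⟶  MI  (L2)  txn=BusRdX+Flush  M[L2]=23
step 24: P1: store L0 := 31  ⟶  IM  (L0)  txn=BusRdX+Flush  M[L0]=93
step 25: P0: load  L0  ⟶  SS  (L0)  txn=BusRd+Flush  M[L0]=31
step 26: P1: store L1 := 7  ⟶  IM  (L1)  txn=BusRdX  M[L1]=30
step 27: P1: load  L0  ⟶  SS  (L0)  txn=∅  M[L0]=31
step 28: P0: load  L0  ⟶  SS  (L0)  txn=∅  M[L0]=31
step 29: P1: load  L0  ⟶  SS  (L0)  txn=∅  M[L0]=31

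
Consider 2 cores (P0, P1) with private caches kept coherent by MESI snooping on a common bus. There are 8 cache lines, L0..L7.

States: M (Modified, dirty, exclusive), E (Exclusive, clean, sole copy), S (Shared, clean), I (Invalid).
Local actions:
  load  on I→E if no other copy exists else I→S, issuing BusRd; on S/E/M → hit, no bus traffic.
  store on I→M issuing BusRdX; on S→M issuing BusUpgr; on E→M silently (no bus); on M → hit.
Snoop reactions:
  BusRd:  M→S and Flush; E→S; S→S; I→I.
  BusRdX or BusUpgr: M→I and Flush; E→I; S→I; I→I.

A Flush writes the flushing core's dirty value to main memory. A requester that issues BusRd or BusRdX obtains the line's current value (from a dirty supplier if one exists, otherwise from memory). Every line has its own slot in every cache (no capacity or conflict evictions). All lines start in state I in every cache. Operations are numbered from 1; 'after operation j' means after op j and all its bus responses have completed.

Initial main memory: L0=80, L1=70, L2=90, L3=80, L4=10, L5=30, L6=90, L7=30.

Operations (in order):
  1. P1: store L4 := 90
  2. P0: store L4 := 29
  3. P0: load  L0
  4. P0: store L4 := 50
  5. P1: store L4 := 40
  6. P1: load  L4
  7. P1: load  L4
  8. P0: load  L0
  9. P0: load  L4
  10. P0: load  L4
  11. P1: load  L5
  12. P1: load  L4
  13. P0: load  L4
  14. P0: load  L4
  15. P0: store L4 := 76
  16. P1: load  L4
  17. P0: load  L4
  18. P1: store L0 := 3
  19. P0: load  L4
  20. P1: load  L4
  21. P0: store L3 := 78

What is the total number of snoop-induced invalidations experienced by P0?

invalidations = 2

step 1: P1: store L4 := 90  ⟶  IM  (L4)  txn=BusRdX  M[L4]=10
step 2: P0: store L4 := 29  ⟶  MI  (L4)  txn=BusRdX+Flush  M[L4]=90
step 3: P0: load  L0  ⟶  EI  (L0)  txn=BusRd  M[L0]=80
step 4: P0: store L4 := 50  ⟶  MI  (L4)  txn=∅  M[L4]=90
step 5: P1: store L4 := 40  ⟶  IM  (L4)  txn=BusRdX+Flush  M[L4]=50
step 6: P1: load  L4  ⟶  IM  (L4)  txn=∅  M[L4]=50
step 7: P1: load  L4  ⟶  IM  (L4)  txn=∅  M[L4]=50
step 8: P0: load  L0  ⟶  EI  (L0)  txn=∅  M[L0]=80
step 9: P0: load  L4  ⟶  SS  (L4)  txn=BusRd+Flush  M[L4]=40
step 10: P0: load  L4  ⟶  SS  (L4)  txn=∅  M[L4]=40
step 11: P1: load  L5  ⟶  IE  (L5)  txn=BusRd  M[L5]=30
step 12: P1: load  L4  ⟶  SS  (L4)  txn=∅  M[L4]=40
step 13: P0: load  L4  ⟶  SS  (L4)  txn=∅  M[L4]=40
step 14: P0: load  L4  ⟶  SS  (L4)  txn=∅  M[L4]=40
step 15: P0: store L4 := 76  ⟶  MI  (L4)  txn=BusUpgr  M[L4]=40
step 16: P1: load  L4  ⟶  SS  (L4)  txn=BusRd+Flush  M[L4]=76
step 17: P0: load  L4  ⟶  SS  (L4)  txn=∅  M[L4]=76
step 18: P1: store L0 := 3  ⟶  IM  (L0)  txn=BusRdX  M[L0]=80
step 19: P0: load  L4  ⟶  SS  (L4)  txn=∅  M[L4]=76
step 20: P1: load  L4  ⟶  SS  (L4)  txn=∅  M[L4]=76
step 21: P0: store L3 := 78  ⟶  MI  (L3)  txn=BusRdX  M[L3]=80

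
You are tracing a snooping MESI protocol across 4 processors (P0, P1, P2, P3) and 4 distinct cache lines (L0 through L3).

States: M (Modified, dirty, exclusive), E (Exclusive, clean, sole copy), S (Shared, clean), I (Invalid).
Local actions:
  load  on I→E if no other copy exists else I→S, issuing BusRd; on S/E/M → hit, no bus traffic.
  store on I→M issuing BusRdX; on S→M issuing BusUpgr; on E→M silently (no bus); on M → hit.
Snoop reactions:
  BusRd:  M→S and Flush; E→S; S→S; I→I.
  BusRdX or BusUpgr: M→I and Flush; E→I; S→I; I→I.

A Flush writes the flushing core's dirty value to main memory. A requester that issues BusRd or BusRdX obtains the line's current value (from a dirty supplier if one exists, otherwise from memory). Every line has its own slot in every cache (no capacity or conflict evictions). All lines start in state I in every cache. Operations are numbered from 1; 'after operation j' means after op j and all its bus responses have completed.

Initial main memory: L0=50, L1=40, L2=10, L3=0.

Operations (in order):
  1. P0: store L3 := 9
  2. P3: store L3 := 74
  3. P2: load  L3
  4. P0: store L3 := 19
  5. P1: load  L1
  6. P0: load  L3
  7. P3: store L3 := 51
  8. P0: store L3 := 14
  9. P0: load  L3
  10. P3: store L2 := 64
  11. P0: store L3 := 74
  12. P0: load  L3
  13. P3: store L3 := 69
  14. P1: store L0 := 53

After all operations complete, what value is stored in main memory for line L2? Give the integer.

  op1 P0: store L3 := 9 → M/I/I/I on L3; bus BusRdX; mem=0
  op2 P3: store L3 := 74 → I/I/I/M on L3; bus BusRdX Flush; mem=9
  op3 P2: load  L3 → I/I/S/S on L3; bus BusRd Flush; mem=74
  op4 P0: store L3 := 19 → M/I/I/I on L3; bus BusRdX; mem=74
  op5 P1: load  L1 → I/E/I/I on L1; bus BusRd; mem=40
  op6 P0: load  L3 → M/I/I/I on L3; bus (none); mem=74
  op7 P3: store L3 := 51 → I/I/I/M on L3; bus BusRdX Flush; mem=19
  op8 P0: store L3 := 14 → M/I/I/I on L3; bus BusRdX Flush; mem=51
  op9 P0: load  L3 → M/I/I/I on L3; bus (none); mem=51
  op10 P3: store L2 := 64 → I/I/I/M on L2; bus BusRdX; mem=10
  op11 P0: store L3 := 74 → M/I/I/I on L3; bus (none); mem=51
  op12 P0: load  L3 → M/I/I/I on L3; bus (none); mem=51
  op13 P3: store L3 := 69 → I/I/I/M on L3; bus BusRdX Flush; mem=74
  op14 P1: store L0 := 53 → I/M/I/I on L0; bus BusRdX; mem=50

memory[L2] = 10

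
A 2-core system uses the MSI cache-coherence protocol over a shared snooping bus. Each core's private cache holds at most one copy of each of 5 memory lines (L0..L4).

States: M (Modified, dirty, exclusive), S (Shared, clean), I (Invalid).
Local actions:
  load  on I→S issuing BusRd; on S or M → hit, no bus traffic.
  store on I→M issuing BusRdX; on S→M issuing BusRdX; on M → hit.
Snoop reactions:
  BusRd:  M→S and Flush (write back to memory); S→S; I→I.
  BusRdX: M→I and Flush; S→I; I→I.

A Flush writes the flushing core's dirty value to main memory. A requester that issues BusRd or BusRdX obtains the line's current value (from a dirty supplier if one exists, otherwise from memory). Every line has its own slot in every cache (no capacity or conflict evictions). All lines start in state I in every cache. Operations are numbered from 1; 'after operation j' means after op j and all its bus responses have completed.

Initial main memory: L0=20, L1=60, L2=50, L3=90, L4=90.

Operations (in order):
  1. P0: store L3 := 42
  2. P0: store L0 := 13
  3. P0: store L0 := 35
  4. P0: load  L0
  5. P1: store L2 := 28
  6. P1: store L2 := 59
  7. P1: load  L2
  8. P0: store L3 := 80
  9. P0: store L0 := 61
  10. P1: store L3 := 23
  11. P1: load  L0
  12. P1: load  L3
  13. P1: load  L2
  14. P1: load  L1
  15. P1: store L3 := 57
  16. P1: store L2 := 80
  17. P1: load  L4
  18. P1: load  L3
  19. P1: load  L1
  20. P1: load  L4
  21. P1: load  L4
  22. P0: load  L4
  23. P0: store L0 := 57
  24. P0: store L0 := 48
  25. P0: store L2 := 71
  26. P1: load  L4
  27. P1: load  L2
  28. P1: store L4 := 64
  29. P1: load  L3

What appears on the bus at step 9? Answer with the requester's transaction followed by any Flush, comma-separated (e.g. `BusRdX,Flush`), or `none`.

step 1: P0: store L3 := 42  ⟶  MI  (L3)  txn=BusRdX  M[L3]=90
step 2: P0: store L0 := 13  ⟶  MI  (L0)  txn=BusRdX  M[L0]=20
step 3: P0: store L0 := 35  ⟶  MI  (L0)  txn=∅  M[L0]=20
step 4: P0: load  L0  ⟶  MI  (L0)  txn=∅  M[L0]=20
step 5: P1: store L2 := 28  ⟶  IM  (L2)  txn=BusRdX  M[L2]=50
step 6: P1: store L2 := 59  ⟶  IM  (L2)  txn=∅  M[L2]=50
step 7: P1: load  L2  ⟶  IM  (L2)  txn=∅  M[L2]=50
step 8: P0: store L3 := 80  ⟶  MI  (L3)  txn=∅  M[L3]=90
step 9: P0: store L0 := 61  ⟶  MI  (L0)  txn=∅  M[L0]=20
step 10: P1: store L3 := 23  ⟶  IM  (L3)  txn=BusRdX+Flush  M[L3]=80
step 11: P1: load  L0  ⟶  SS  (L0)  txn=BusRd+Flush  M[L0]=61
step 12: P1: load  L3  ⟶  IM  (L3)  txn=∅  M[L3]=80
step 13: P1: load  L2  ⟶  IM  (L2)  txn=∅  M[L2]=50
step 14: P1: load  L1  ⟶  IS  (L1)  txn=BusRd  M[L1]=60
step 15: P1: store L3 := 57  ⟶  IM  (L3)  txn=∅  M[L3]=80
step 16: P1: store L2 := 80  ⟶  IM  (L2)  txn=∅  M[L2]=50
step 17: P1: load  L4  ⟶  IS  (L4)  txn=BusRd  M[L4]=90
step 18: P1: load  L3  ⟶  IM  (L3)  txn=∅  M[L3]=80
step 19: P1: load  L1  ⟶  IS  (L1)  txn=∅  M[L1]=60
step 20: P1: load  L4  ⟶  IS  (L4)  txn=∅  M[L4]=90
step 21: P1: load  L4  ⟶  IS  (L4)  txn=∅  M[L4]=90
step 22: P0: load  L4  ⟶  SS  (L4)  txn=BusRd  M[L4]=90
step 23: P0: store L0 := 57  ⟶  MI  (L0)  txn=BusRdX  M[L0]=61
step 24: P0: store L0 := 48  ⟶  MI  (L0)  txn=∅  M[L0]=61
step 25: P0: store L2 := 71  ⟶  MI  (L2)  txn=BusRdX+Flush  M[L2]=80
step 26: P1: load  L4  ⟶  SS  (L4)  txn=∅  M[L4]=90
step 27: P1: load  L2  ⟶  SS  (L2)  txn=BusRd+Flush  M[L2]=71
step 28: P1: store L4 := 64  ⟶  IM  (L4)  txn=BusRdX  M[L4]=90
step 29: P1: load  L3  ⟶  IM  (L3)  txn=∅  M[L3]=80

bus = none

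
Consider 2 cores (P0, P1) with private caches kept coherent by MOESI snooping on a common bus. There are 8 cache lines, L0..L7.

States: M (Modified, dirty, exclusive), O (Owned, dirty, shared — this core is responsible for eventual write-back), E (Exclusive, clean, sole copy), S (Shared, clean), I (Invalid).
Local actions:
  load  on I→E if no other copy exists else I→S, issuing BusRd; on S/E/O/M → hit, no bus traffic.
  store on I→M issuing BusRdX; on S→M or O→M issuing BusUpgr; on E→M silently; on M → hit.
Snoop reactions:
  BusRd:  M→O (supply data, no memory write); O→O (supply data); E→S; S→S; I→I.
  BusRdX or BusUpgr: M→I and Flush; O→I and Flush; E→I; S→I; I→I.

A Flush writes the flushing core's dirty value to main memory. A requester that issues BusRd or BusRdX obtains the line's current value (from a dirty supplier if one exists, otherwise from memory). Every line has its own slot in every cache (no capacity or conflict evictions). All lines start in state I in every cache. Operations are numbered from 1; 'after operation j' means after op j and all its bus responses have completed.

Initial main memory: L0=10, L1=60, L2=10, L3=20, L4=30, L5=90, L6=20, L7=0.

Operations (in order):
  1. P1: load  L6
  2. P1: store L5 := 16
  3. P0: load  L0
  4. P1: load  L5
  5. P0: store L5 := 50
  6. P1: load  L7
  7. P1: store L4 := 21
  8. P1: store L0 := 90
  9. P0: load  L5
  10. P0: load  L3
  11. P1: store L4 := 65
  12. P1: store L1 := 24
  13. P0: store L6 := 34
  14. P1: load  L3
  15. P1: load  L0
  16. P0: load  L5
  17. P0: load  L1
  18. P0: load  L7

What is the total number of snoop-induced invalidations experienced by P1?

step 1: P1: load  L6  ⟶  IE  (L6)  txn=BusRd  M[L6]=20
step 2: P1: store L5 := 16  ⟶  IM  (L5)  txn=BusRdX  M[L5]=90
step 3: P0: load  L0  ⟶  EI  (L0)  txn=BusRd  M[L0]=10
step 4: P1: load  L5  ⟶  IM  (L5)  txn=∅  M[L5]=90
step 5: P0: store L5 := 50  ⟶  MI  (L5)  txn=BusRdX+Flush  M[L5]=16
step 6: P1: load  L7  ⟶  IE  (L7)  txn=BusRd  M[L7]=0
step 7: P1: store L4 := 21  ⟶  IM  (L4)  txn=BusRdX  M[L4]=30
step 8: P1: store L0 := 90  ⟶  IM  (L0)  txn=BusRdX  M[L0]=10
step 9: P0: load  L5  ⟶  MI  (L5)  txn=∅  M[L5]=16
step 10: P0: load  L3  ⟶  EI  (L3)  txn=BusRd  M[L3]=20
step 11: P1: store L4 := 65  ⟶  IM  (L4)  txn=∅  M[L4]=30
step 12: P1: store L1 := 24  ⟶  IM  (L1)  txn=BusRdX  M[L1]=60
step 13: P0: store L6 := 34  ⟶  MI  (L6)  txn=BusRdX  M[L6]=20
step 14: P1: load  L3  ⟶  SS  (L3)  txn=BusRd  M[L3]=20
step 15: P1: load  L0  ⟶  IM  (L0)  txn=∅  M[L0]=10
step 16: P0: load  L5  ⟶  MI  (L5)  txn=∅  M[L5]=16
step 17: P0: load  L1  ⟶  SO  (L1)  txn=BusRd  M[L1]=60
step 18: P0: load  L7  ⟶  SS  (L7)  txn=BusRd  M[L7]=0

invalidations = 2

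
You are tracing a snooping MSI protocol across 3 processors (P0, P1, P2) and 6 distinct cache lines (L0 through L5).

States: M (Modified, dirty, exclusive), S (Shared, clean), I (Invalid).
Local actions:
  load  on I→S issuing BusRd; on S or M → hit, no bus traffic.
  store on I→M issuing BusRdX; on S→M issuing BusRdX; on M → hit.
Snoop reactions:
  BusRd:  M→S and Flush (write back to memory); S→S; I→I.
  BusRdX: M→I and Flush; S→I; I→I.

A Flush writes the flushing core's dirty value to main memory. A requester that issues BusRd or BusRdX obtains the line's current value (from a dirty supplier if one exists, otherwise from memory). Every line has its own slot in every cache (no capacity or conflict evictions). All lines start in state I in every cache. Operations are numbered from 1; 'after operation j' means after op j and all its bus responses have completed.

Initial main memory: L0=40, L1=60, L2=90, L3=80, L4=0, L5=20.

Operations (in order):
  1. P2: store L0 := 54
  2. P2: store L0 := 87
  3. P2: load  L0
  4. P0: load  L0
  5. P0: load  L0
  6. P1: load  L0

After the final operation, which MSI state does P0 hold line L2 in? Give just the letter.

state = I

[1] P2: store L0 := 54 | P0:I, P1:I, P2:M(54) | bus: BusRdX
[2] P2: store L0 := 87 | P0:I, P1:I, P2:M(87) | bus: none
[3] P2: load  L0 | P0:I, P1:I, P2:M(87) | bus: none
[4] P0: load  L0 | P0:S(87), P1:I, P2:S(87) | bus: BusRd,Flush
[5] P0: load  L0 | P0:S(87), P1:I, P2:S(87) | bus: none
[6] P1: load  L0 | P0:S(87), P1:S(87), P2:S(87) | bus: BusRd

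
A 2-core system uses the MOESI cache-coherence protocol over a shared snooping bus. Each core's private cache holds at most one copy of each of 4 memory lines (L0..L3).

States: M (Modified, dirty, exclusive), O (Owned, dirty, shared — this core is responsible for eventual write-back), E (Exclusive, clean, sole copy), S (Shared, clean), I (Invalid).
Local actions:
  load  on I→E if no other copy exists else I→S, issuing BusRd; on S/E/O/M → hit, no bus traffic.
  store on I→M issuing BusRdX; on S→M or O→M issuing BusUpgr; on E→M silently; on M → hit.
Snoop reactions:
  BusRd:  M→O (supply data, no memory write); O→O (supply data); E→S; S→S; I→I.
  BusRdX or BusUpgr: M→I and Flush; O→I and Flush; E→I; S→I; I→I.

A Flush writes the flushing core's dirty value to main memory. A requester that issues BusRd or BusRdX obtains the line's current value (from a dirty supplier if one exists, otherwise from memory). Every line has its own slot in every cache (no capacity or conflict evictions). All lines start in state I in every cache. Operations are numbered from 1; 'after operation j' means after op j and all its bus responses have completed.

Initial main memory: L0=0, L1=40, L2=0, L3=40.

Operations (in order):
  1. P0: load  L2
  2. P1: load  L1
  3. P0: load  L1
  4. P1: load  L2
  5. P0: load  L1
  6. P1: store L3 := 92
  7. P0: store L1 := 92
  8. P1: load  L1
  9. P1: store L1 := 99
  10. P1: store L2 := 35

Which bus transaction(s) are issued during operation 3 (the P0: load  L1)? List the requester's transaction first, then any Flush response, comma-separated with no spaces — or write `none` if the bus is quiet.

1. P0: load  L2  bus=[BusRd]  L2: P0=E P1=I  mem[L2]=0
2. P1: load  L1  bus=[BusRd]  L1: P0=I P1=E  mem[L1]=40
3. P0: load  L1  bus=[BusRd]  L1: P0=S P1=S  mem[L1]=40
4. P1: load  L2  bus=[BusRd]  L2: P0=S P1=S  mem[L2]=0
5. P0: load  L1  bus=[-]  L1: P0=S P1=S  mem[L1]=40
6. P1: store L3 := 92  bus=[BusRdX]  L3: P0=I P1=M  mem[L3]=40
7. P0: store L1 := 92  bus=[BusUpgr]  L1: P0=M P1=I  mem[L1]=40
8. P1: load  L1  bus=[BusRd]  L1: P0=O P1=S  mem[L1]=40
9. P1: store L1 := 99  bus=[BusUpgr,Flush]  L1: P0=I P1=M  mem[L1]=92
10. P1: store L2 := 35  bus=[BusUpgr]  L2: P0=I P1=M  mem[L2]=0

bus = BusRd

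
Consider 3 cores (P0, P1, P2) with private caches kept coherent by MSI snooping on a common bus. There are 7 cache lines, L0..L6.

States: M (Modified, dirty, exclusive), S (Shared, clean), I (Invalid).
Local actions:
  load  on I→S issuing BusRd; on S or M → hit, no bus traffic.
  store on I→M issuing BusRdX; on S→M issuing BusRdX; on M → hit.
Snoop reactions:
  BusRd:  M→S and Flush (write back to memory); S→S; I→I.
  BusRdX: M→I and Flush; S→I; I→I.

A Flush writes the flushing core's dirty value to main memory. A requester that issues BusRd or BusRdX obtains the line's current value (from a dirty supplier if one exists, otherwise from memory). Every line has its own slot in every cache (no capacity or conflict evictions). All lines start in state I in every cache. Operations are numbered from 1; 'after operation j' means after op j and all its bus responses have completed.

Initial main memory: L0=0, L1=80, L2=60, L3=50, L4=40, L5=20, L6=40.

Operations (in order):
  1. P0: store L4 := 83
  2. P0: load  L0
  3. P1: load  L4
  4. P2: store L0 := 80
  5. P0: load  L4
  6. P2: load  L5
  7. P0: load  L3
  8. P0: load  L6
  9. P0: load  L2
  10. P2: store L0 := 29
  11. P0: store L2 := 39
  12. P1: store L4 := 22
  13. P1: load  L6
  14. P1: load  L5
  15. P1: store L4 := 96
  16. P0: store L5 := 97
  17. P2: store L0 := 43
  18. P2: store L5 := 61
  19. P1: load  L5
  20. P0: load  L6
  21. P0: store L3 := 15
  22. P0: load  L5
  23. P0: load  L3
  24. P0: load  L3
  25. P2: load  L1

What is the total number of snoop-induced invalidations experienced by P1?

[1] P0: store L4 := 83 | P0:M(83), P1:I, P2:I | bus: BusRdX
[2] P0: load  L0 | P0:S(0), P1:I, P2:I | bus: BusRd
[3] P1: load  L4 | P0:S(83), P1:S(83), P2:I | bus: BusRd,Flush
[4] P2: store L0 := 80 | P0:I, P1:I, P2:M(80) | bus: BusRdX
[5] P0: load  L4 | P0:S(83), P1:S(83), P2:I | bus: none
[6] P2: load  L5 | P0:I, P1:I, P2:S(20) | bus: BusRd
[7] P0: load  L3 | P0:S(50), P1:I, P2:I | bus: BusRd
[8] P0: load  L6 | P0:S(40), P1:I, P2:I | bus: BusRd
[9] P0: load  L2 | P0:S(60), P1:I, P2:I | bus: BusRd
[10] P2: store L0 := 29 | P0:I, P1:I, P2:M(29) | bus: none
[11] P0: store L2 := 39 | P0:M(39), P1:I, P2:I | bus: BusRdX
[12] P1: store L4 := 22 | P0:I, P1:M(22), P2:I | bus: BusRdX
[13] P1: load  L6 | P0:S(40), P1:S(40), P2:I | bus: BusRd
[14] P1: load  L5 | P0:I, P1:S(20), P2:S(20) | bus: BusRd
[15] P1: store L4 := 96 | P0:I, P1:M(96), P2:I | bus: none
[16] P0: store L5 := 97 | P0:M(97), P1:I, P2:I | bus: BusRdX
[17] P2: store L0 := 43 | P0:I, P1:I, P2:M(43) | bus: none
[18] P2: store L5 := 61 | P0:I, P1:I, P2:M(61) | bus: BusRdX,Flush
[19] P1: load  L5 | P0:I, P1:S(61), P2:S(61) | bus: BusRd,Flush
[20] P0: load  L6 | P0:S(40), P1:S(40), P2:I | bus: none
[21] P0: store L3 := 15 | P0:M(15), P1:I, P2:I | bus: BusRdX
[22] P0: load  L5 | P0:S(61), P1:S(61), P2:S(61) | bus: BusRd
[23] P0: load  L3 | P0:M(15), P1:I, P2:I | bus: none
[24] P0: load  L3 | P0:M(15), P1:I, P2:I | bus: none
[25] P2: load  L1 | P0:I, P1:I, P2:S(80) | bus: BusRd

invalidations = 1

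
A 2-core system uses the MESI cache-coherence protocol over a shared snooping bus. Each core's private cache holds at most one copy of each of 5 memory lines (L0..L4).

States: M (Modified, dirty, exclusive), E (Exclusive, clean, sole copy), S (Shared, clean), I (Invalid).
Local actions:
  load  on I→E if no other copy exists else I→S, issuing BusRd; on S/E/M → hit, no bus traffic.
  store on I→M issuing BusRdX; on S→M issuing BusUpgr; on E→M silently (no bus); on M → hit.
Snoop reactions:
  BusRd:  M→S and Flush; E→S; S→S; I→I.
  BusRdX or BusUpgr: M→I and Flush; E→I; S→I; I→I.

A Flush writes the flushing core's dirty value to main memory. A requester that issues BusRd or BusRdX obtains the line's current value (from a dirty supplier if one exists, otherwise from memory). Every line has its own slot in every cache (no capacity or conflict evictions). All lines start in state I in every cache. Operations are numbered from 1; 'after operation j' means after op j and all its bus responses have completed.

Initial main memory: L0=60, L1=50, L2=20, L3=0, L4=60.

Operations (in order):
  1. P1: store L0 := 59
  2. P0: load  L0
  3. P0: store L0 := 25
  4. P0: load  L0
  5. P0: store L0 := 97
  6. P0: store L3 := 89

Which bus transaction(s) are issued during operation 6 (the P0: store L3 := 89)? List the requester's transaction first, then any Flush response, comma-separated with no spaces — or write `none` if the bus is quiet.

[1] P1: store L0 := 59 | P0:I, P1:M(59) | bus: BusRdX
[2] P0: load  L0 | P0:S(59), P1:S(59) | bus: BusRd,Flush
[3] P0: store L0 := 25 | P0:M(25), P1:I | bus: BusUpgr
[4] P0: load  L0 | P0:M(25), P1:I | bus: none
[5] P0: store L0 := 97 | P0:M(97), P1:I | bus: none
[6] P0: store L3 := 89 | P0:M(89), P1:I | bus: BusRdX

bus = BusRdX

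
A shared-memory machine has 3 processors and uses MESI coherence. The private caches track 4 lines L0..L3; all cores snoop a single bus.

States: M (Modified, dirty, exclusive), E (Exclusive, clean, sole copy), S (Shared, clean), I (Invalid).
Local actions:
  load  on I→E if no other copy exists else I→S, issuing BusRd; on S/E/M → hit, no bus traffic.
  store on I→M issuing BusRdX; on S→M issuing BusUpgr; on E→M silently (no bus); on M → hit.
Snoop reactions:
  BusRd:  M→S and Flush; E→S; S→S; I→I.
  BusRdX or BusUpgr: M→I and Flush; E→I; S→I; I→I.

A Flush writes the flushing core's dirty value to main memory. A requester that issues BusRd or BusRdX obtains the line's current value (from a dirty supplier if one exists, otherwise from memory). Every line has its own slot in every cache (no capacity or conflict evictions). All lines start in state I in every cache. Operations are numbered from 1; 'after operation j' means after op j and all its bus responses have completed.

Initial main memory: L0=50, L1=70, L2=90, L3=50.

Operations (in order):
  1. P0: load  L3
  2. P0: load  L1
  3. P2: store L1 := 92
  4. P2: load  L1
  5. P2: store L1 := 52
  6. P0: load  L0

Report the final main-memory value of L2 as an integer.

memory[L2] = 90

step 1: P0: load  L3  ⟶  EII  (L3)  txn=BusRd  M[L3]=50
step 2: P0: load  L1  ⟶  EII  (L1)  txn=BusRd  M[L1]=70
step 3: P2: store L1 := 92  ⟶  IIM  (L1)  txn=BusRdX  M[L1]=70
step 4: P2: load  L1  ⟶  IIM  (L1)  txn=∅  M[L1]=70
step 5: P2: store L1 := 52  ⟶  IIM  (L1)  txn=∅  M[L1]=70
step 6: P0: load  L0  ⟶  EII  (L0)  txn=BusRd  M[L0]=50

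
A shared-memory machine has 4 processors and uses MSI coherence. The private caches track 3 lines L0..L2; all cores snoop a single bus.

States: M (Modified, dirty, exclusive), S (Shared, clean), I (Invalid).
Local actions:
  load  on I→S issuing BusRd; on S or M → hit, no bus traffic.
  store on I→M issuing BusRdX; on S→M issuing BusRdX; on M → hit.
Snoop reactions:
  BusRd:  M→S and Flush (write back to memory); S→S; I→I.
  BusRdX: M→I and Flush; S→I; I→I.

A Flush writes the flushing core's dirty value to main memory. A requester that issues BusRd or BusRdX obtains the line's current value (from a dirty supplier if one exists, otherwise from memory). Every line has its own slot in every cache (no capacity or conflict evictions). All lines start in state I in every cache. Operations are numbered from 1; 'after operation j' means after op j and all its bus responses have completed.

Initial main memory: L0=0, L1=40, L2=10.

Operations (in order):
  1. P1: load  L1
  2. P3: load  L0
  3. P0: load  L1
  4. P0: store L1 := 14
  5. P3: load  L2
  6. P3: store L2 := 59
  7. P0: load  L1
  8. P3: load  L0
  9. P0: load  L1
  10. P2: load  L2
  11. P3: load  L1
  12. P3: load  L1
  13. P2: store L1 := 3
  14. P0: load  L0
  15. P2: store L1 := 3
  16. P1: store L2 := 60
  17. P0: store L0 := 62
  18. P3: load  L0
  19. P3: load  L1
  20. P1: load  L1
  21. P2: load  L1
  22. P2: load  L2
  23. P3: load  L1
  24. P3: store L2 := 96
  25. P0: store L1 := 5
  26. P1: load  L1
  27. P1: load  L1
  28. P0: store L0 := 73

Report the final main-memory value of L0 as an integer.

memory[L0] = 62

  op1 P1: load  L1 → I/S/I/I on L1; bus BusRd; mem=40
  op2 P3: load  L0 → I/I/I/S on L0; bus BusRd; mem=0
  op3 P0: load  L1 → S/S/I/I on L1; bus BusRd; mem=40
  op4 P0: store L1 := 14 → M/I/I/I on L1; bus BusRdX; mem=40
  op5 P3: load  L2 → I/I/I/S on L2; bus BusRd; mem=10
  op6 P3: store L2 := 59 → I/I/I/M on L2; bus BusRdX; mem=10
  op7 P0: load  L1 → M/I/I/I on L1; bus (none); mem=40
  op8 P3: load  L0 → I/I/I/S on L0; bus (none); mem=0
  op9 P0: load  L1 → M/I/I/I on L1; bus (none); mem=40
  op10 P2: load  L2 → I/I/S/S on L2; bus BusRd Flush; mem=59
  op11 P3: load  L1 → S/I/I/S on L1; bus BusRd Flush; mem=14
  op12 P3: load  L1 → S/I/I/S on L1; bus (none); mem=14
  op13 P2: store L1 := 3 → I/I/M/I on L1; bus BusRdX; mem=14
  op14 P0: load  L0 → S/I/I/S on L0; bus BusRd; mem=0
  op15 P2: store L1 := 3 → I/I/M/I on L1; bus (none); mem=14
  op16 P1: store L2 := 60 → I/M/I/I on L2; bus BusRdX; mem=59
  op17 P0: store L0 := 62 → M/I/I/I on L0; bus BusRdX; mem=0
  op18 P3: load  L0 → S/I/I/S on L0; bus BusRd Flush; mem=62
  op19 P3: load  L1 → I/I/S/S on L1; bus BusRd Flush; mem=3
  op20 P1: load  L1 → I/S/S/S on L1; bus BusRd; mem=3
  op21 P2: load  L1 → I/S/S/S on L1; bus (none); mem=3
  op22 P2: load  L2 → I/S/S/I on L2; bus BusRd Flush; mem=60
  op23 P3: load  L1 → I/S/S/S on L1; bus (none); mem=3
  op24 P3: store L2 := 96 → I/I/I/M on L2; bus BusRdX; mem=60
  op25 P0: store L1 := 5 → M/I/I/I on L1; bus BusRdX; mem=3
  op26 P1: load  L1 → S/S/I/I on L1; bus BusRd Flush; mem=5
  op27 P1: load  L1 → S/S/I/I on L1; bus (none); mem=5
  op28 P0: store L0 := 73 → M/I/I/I on L0; bus BusRdX; mem=62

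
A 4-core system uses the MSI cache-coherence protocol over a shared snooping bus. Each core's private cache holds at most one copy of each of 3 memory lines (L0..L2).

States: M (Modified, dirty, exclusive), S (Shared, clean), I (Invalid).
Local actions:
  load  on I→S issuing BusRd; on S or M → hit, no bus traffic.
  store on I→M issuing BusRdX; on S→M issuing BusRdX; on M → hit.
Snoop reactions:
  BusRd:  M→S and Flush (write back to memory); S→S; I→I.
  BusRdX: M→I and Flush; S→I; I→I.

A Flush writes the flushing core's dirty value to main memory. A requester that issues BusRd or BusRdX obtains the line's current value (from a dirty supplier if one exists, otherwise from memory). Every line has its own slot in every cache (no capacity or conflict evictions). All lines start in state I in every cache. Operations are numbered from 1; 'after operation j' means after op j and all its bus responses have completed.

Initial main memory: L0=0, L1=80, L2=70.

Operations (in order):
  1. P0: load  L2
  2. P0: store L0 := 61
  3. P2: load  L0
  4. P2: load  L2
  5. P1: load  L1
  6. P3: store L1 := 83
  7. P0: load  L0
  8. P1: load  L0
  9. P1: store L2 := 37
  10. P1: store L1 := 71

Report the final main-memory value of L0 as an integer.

memory[L0] = 61

[1] P0: load  L2 | P0:S(70), P1:I, P2:I, P3:I | bus: BusRd
[2] P0: store L0 := 61 | P0:M(61), P1:I, P2:I, P3:I | bus: BusRdX
[3] P2: load  L0 | P0:S(61), P1:I, P2:S(61), P3:I | bus: BusRd,Flush
[4] P2: load  L2 | P0:S(70), P1:I, P2:S(70), P3:I | bus: BusRd
[5] P1: load  L1 | P0:I, P1:S(80), P2:I, P3:I | bus: BusRd
[6] P3: store L1 := 83 | P0:I, P1:I, P2:I, P3:M(83) | bus: BusRdX
[7] P0: load  L0 | P0:S(61), P1:I, P2:S(61), P3:I | bus: none
[8] P1: load  L0 | P0:S(61), P1:S(61), P2:S(61), P3:I | bus: BusRd
[9] P1: store L2 := 37 | P0:I, P1:M(37), P2:I, P3:I | bus: BusRdX
[10] P1: store L1 := 71 | P0:I, P1:M(71), P2:I, P3:I | bus: BusRdX,Flush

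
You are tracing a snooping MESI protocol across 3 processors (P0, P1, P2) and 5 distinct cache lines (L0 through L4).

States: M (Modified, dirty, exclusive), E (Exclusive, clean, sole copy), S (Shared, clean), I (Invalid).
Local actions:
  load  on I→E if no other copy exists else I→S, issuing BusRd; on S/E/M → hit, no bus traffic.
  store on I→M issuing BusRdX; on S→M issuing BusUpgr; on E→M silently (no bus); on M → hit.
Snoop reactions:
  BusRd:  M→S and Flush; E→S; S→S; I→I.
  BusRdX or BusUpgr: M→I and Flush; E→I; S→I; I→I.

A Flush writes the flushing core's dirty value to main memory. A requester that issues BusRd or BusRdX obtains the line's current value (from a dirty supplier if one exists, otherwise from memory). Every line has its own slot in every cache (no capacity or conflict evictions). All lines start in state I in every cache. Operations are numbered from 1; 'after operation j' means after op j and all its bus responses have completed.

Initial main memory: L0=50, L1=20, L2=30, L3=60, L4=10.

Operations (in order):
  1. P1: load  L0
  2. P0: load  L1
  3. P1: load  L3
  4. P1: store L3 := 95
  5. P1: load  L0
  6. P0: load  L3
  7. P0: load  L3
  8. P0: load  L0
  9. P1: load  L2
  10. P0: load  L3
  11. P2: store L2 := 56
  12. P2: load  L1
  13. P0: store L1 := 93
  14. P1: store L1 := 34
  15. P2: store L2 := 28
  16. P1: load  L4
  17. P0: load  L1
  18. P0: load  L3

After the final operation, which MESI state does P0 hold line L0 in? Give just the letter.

state = S

1. P1: load  L0  bus=[BusRd]  L0: P0=I P1=E P2=I  mem[L0]=50
2. P0: load  L1  bus=[BusRd]  L1: P0=E P1=I P2=I  mem[L1]=20
3. P1: load  L3  bus=[BusRd]  L3: P0=I P1=E P2=I  mem[L3]=60
4. P1: store L3 := 95  bus=[-]  L3: P0=I P1=M P2=I  mem[L3]=60
5. P1: load  L0  bus=[-]  L0: P0=I P1=E P2=I  mem[L0]=50
6. P0: load  L3  bus=[BusRd,Flush]  L3: P0=S P1=S P2=I  mem[L3]=95
7. P0: load  L3  bus=[-]  L3: P0=S P1=S P2=I  mem[L3]=95
8. P0: load  L0  bus=[BusRd]  L0: P0=S P1=S P2=I  mem[L0]=50
9. P1: load  L2  bus=[BusRd]  L2: P0=I P1=E P2=I  mem[L2]=30
10. P0: load  L3  bus=[-]  L3: P0=S P1=S P2=I  mem[L3]=95
11. P2: store L2 := 56  bus=[BusRdX]  L2: P0=I P1=I P2=M  mem[L2]=30
12. P2: load  L1  bus=[BusRd]  L1: P0=S P1=I P2=S  mem[L1]=20
13. P0: store L1 := 93  bus=[BusUpgr]  L1: P0=M P1=I P2=I  mem[L1]=20
14. P1: store L1 := 34  bus=[BusRdX,Flush]  L1: P0=I P1=M P2=I  mem[L1]=93
15. P2: store L2 := 28  bus=[-]  L2: P0=I P1=I P2=M  mem[L2]=30
16. P1: load  L4  bus=[BusRd]  L4: P0=I P1=E P2=I  mem[L4]=10
17. P0: load  L1  bus=[BusRd,Flush]  L1: P0=S P1=S P2=I  mem[L1]=34
18. P0: load  L3  bus=[-]  L3: P0=S P1=S P2=I  mem[L3]=95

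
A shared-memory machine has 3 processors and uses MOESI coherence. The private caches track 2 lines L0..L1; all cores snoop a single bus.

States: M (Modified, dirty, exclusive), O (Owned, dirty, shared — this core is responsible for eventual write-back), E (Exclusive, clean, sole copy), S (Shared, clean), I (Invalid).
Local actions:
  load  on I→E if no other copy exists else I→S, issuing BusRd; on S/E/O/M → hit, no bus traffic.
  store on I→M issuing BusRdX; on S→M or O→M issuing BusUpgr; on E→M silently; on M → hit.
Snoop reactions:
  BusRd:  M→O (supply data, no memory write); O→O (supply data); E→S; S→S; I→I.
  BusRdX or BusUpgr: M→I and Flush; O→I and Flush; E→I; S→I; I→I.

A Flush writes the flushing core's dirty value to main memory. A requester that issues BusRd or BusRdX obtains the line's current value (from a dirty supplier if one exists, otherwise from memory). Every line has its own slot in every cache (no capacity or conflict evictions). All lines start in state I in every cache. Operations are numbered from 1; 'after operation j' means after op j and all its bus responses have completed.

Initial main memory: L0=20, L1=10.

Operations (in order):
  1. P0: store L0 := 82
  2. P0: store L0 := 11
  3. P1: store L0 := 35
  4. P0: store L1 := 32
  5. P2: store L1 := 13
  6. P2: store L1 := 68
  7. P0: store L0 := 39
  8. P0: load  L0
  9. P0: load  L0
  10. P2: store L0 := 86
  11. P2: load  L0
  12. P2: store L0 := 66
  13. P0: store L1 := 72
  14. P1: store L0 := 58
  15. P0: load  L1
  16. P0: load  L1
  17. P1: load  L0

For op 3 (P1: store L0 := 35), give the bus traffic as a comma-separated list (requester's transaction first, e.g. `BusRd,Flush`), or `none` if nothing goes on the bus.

bus = BusRdX,Flush

1. P0: store L0 := 82  bus=[BusRdX]  L0: P0=M P1=I P2=I  mem[L0]=20
2. P0: store L0 := 11  bus=[-]  L0: P0=M P1=I P2=I  mem[L0]=20
3. P1: store L0 := 35  bus=[BusRdX,Flush]  L0: P0=I P1=M P2=I  mem[L0]=11
4. P0: store L1 := 32  bus=[BusRdX]  L1: P0=M P1=I P2=I  mem[L1]=10
5. P2: store L1 := 13  bus=[BusRdX,Flush]  L1: P0=I P1=I P2=M  mem[L1]=32
6. P2: store L1 := 68  bus=[-]  L1: P0=I P1=I P2=M  mem[L1]=32
7. P0: store L0 := 39  bus=[BusRdX,Flush]  L0: P0=M P1=I P2=I  mem[L0]=35
8. P0: load  L0  bus=[-]  L0: P0=M P1=I P2=I  mem[L0]=35
9. P0: load  L0  bus=[-]  L0: P0=M P1=I P2=I  mem[L0]=35
10. P2: store L0 := 86  bus=[BusRdX,Flush]  L0: P0=I P1=I P2=M  mem[L0]=39
11. P2: load  L0  bus=[-]  L0: P0=I P1=I P2=M  mem[L0]=39
12. P2: store L0 := 66  bus=[-]  L0: P0=I P1=I P2=M  mem[L0]=39
13. P0: store L1 := 72  bus=[BusRdX,Flush]  L1: P0=M P1=I P2=I  mem[L1]=68
14. P1: store L0 := 58  bus=[BusRdX,Flush]  L0: P0=I P1=M P2=I  mem[L0]=66
15. P0: load  L1  bus=[-]  L1: P0=M P1=I P2=I  mem[L1]=68
16. P0: load  L1  bus=[-]  L1: P0=M P1=I P2=I  mem[L1]=68
17. P1: load  L0  bus=[-]  L0: P0=I P1=M P2=I  mem[L0]=66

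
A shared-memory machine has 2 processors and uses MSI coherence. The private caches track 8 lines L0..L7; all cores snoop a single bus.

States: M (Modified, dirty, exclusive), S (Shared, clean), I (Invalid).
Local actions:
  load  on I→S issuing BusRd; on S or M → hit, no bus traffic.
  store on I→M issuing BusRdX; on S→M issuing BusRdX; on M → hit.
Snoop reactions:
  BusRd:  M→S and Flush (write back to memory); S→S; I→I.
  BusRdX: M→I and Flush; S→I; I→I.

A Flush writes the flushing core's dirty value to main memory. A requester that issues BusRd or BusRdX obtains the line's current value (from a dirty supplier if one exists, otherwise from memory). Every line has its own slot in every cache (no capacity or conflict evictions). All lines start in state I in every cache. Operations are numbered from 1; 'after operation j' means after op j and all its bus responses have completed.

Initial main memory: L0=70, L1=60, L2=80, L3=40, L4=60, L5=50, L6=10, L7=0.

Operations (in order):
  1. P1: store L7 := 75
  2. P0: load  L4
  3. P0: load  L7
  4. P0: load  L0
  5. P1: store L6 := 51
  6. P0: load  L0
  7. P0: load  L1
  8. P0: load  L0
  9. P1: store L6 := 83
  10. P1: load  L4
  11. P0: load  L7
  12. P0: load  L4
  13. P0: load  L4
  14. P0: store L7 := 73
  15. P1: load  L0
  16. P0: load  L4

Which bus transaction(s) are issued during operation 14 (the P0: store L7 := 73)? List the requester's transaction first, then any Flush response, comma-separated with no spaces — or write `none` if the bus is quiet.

bus = BusRdX

step 1: P1: store L7 := 75  ⟶  IM  (L7)  txn=BusRdX  M[L7]=0
step 2: P0: load  L4  ⟶  SI  (L4)  txn=BusRd  M[L4]=60
step 3: P0: load  L7  ⟶  SS  (L7)  txn=BusRd+Flush  M[L7]=75
step 4: P0: load  L0  ⟶  SI  (L0)  txn=BusRd  M[L0]=70
step 5: P1: store L6 := 51  ⟶  IM  (L6)  txn=BusRdX  M[L6]=10
step 6: P0: load  L0  ⟶  SI  (L0)  txn=∅  M[L0]=70
step 7: P0: load  L1  ⟶  SI  (L1)  txn=BusRd  M[L1]=60
step 8: P0: load  L0  ⟶  SI  (L0)  txn=∅  M[L0]=70
step 9: P1: store L6 := 83  ⟶  IM  (L6)  txn=∅  M[L6]=10
step 10: P1: load  L4  ⟶  SS  (L4)  txn=BusRd  M[L4]=60
step 11: P0: load  L7  ⟶  SS  (L7)  txn=∅  M[L7]=75
step 12: P0: load  L4  ⟶  SS  (L4)  txn=∅  M[L4]=60
step 13: P0: load  L4  ⟶  SS  (L4)  txn=∅  M[L4]=60
step 14: P0: store L7 := 73  ⟶  MI  (L7)  txn=BusRdX  M[L7]=75
step 15: P1: load  L0  ⟶  SS  (L0)  txn=BusRd  M[L0]=70
step 16: P0: load  L4  ⟶  SS  (L4)  txn=∅  M[L4]=60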